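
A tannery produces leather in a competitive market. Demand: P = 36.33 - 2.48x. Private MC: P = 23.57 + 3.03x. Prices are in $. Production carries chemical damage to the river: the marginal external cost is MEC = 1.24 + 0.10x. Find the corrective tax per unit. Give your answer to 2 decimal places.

Social marginal cost = private MC + MEC = 24.81 + 3.13x.
Set SMC = demand: 24.81 + 3.13x = 36.33 - 2.48x → x* = 2.0535.
The Pigouvian tax equals MEC at x*: 1.24 + 0.10×2.0535 = 1.4454.

tax = $1.45 per unit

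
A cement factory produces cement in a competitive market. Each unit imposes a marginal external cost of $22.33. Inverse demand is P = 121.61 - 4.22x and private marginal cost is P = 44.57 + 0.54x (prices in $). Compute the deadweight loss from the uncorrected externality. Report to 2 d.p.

Market equilibrium (private): 44.57 + 0.54x = 121.61 - 4.22x → x_m = 16.1849.
Social marginal cost = private MC + MEC = 66.90 + 0.54x.
Set SMC = demand: 66.90 + 0.54x = 121.61 - 4.22x → x* = 11.4937.
The loss is the area between SMC and demand from x* to x_m; with linear curves that's a triangle of height MEC(x_m).
DWL = ½ × 4.6912 × 22.3300 = 52.3772.

DWL = $52.38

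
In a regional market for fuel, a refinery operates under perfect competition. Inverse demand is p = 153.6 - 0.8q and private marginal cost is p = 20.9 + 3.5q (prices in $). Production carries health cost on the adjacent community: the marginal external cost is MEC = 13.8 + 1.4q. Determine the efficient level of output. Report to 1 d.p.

q* = 20.9

Social marginal cost = private MC + MEC = 34.7 + 4.9q.
Set SMC = demand: 34.7 + 4.9q = 153.6 - 0.8q → q* = 20.8596.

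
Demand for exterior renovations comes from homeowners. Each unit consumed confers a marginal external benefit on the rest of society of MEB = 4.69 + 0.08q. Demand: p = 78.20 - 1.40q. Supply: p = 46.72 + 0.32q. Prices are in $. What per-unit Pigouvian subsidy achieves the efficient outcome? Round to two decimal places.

Social marginal benefit = demand + MEB = 82.89 - 1.32q.
Set SMB = MC: 82.89 - 1.32q = 46.72 + 0.32q → q* = 22.0549.
The Pigouvian subsidy equals MEB at q*: 4.69 + 0.08×22.0549 = 6.4544.

subsidy = $6.45 per unit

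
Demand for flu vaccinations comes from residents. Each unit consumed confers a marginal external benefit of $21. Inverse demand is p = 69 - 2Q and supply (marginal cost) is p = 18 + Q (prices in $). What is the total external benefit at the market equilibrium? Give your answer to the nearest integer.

$357

Market equilibrium (private): 18 + Q = 69 - 2Q → Q_m = 17.0000.
Total external benefit = MEB × Q_m = 21 × 17.0000 = 357.0000.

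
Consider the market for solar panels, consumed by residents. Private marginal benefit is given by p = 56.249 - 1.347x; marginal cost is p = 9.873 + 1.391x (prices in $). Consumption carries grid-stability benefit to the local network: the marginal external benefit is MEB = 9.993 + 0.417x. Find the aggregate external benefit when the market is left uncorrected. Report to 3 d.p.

$229.078

Market equilibrium (private): 9.873 + 1.391x = 56.249 - 1.347x → x_m = 16.9379.
Total external benefit = ∫₀^{x_m} (9.993 + 0.417x) dx = 9.993×16.9379 + ½×0.417×16.9379² = 229.0775.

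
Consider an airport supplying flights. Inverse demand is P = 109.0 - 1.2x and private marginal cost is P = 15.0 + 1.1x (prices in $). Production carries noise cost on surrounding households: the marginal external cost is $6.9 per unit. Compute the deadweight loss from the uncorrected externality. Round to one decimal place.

Market equilibrium (private): 15.0 + 1.1x = 109.0 - 1.2x → x_m = 40.8696.
Social marginal cost = private MC + MEC = 21.9 + 1.1x.
Set SMC = demand: 21.9 + 1.1x = 109.0 - 1.2x → x* = 37.8696.
Height of the DWL triangle at x_m is SMC(x_m) − demand(x_m) = MEC(x_m) = 6.9000.
DWL = ½ × 3.0000 × 6.9000 = 10.3500.

DWL = $10.4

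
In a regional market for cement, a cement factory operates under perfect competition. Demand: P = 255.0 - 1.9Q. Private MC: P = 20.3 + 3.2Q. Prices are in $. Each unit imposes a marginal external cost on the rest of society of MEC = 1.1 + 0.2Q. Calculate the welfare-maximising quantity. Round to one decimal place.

Q* = 44.1

Social marginal cost = private MC + MEC = 21.4 + 3.4Q.
Set SMC = demand: 21.4 + 3.4Q = 255.0 - 1.9Q → Q* = 44.0755.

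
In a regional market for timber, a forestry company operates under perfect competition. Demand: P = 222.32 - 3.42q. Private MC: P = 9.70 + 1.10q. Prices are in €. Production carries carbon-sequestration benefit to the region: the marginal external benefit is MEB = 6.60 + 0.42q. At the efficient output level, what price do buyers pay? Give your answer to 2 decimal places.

Social marginal cost = private MC − MEB = 3.10 + 0.68q.
Set SMC = demand: 3.10 + 0.68q = 222.32 - 3.42q → q* = 53.4683.
Consumer price on the demand curve at q*: 222.32 − 3.42×53.4683 = 39.4584.

P = €39.46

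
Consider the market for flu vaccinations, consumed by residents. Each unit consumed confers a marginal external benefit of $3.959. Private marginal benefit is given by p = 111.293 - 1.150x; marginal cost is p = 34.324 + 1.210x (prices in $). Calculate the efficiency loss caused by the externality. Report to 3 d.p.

DWL = $3.321

Market equilibrium (private): 34.324 + 1.210x = 111.293 - 1.150x → x_m = 32.6140.
Social marginal benefit = demand + MEB = 115.252 - 1.150x.
Set SMB = MC: 115.252 - 1.150x = 34.324 + 1.210x → x* = 34.2915.
The loss is the area between SMB and MC from x* to x_m; with linear curves that's a triangle of height MEB(x_m).
DWL = ½ × 1.6775 × 3.9590 = 3.3206.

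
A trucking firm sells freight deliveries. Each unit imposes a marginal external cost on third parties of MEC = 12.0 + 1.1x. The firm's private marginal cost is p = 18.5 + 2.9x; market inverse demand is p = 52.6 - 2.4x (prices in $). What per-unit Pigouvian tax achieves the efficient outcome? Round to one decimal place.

Social marginal cost = private MC + MEC = 30.5 + 4.0x.
Set SMC = demand: 30.5 + 4.0x = 52.6 - 2.4x → x* = 3.4531.
The Pigouvian tax equals MEC at x*: 12.0 + 1.1×3.4531 = 15.7984.

tax = $15.8 per unit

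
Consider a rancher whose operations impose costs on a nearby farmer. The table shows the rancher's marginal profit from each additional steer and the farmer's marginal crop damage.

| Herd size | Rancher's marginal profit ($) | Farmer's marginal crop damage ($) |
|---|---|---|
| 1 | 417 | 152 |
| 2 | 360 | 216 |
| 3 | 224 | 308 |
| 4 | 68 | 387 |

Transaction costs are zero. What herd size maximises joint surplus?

Bargaining reaches the level where marginal profit last exceeds marginal crop damage.
That holds through level 2 (360 ≥ 216) but not at 3 (224 < 308).

2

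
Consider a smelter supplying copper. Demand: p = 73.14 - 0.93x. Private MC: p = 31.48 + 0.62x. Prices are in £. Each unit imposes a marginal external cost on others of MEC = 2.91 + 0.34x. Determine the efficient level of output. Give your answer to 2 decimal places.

x* = 20.50

Social marginal cost = private MC + MEC = 34.39 + 0.96x.
Set SMC = demand: 34.39 + 0.96x = 73.14 - 0.93x → x* = 20.5026.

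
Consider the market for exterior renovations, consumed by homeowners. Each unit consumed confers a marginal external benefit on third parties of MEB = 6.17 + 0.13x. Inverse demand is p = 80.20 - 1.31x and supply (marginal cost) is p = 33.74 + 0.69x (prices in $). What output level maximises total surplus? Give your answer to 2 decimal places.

Social marginal benefit = demand + MEB = 86.37 - 1.18x.
Set SMB = MC: 86.37 - 1.18x = 33.74 + 0.69x → x* = 28.1444.

x* = 28.14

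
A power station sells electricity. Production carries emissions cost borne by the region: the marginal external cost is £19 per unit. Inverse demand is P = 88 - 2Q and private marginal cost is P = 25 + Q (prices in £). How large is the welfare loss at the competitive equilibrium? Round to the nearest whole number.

DWL = £60

Market equilibrium (private): 25 + Q = 88 - 2Q → Q_m = 21.0000.
Social marginal cost = private MC + MEC = 44 + Q.
Set SMC = demand: 44 + Q = 88 - 2Q → Q* = 14.6667.
The loss is the area between SMC and demand from Q* to Q_m; with linear curves that's a triangle of height MEC(Q_m).
DWL = ½ × 6.3333 × 19.0000 = 60.1664.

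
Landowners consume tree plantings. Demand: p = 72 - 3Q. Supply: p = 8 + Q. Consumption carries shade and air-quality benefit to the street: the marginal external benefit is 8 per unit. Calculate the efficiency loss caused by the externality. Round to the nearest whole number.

Market equilibrium (private): 8 + Q = 72 - 3Q → Q_m = 16.0000.
Social marginal benefit = demand + MEB = 80 - 3Q.
Set SMB = MC: 80 - 3Q = 8 + Q → Q* = 18.0000.
Height of the DWL triangle at Q_m is SMB(Q_m) − MC(Q_m) = MEB(Q_m) = 8.0000.
DWL = ½ × 2.0000 × 8.0000 = 8.0000.

DWL = 8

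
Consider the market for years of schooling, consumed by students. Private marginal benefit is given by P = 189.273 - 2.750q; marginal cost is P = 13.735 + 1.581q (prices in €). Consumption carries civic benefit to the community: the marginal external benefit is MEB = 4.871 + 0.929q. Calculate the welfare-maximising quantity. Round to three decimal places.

q* = 53.030

Social marginal benefit = demand + MEB = 194.144 - 1.821q.
Set SMB = MC: 194.144 - 1.821q = 13.735 + 1.581q → q* = 53.0303.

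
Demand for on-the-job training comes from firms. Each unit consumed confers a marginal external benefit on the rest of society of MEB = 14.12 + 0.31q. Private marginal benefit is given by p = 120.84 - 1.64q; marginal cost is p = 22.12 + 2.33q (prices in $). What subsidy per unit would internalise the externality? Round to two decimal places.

subsidy = $23.68 per unit

Social marginal benefit = demand + MEB = 134.96 - 1.33q.
Set SMB = MC: 134.96 - 1.33q = 22.12 + 2.33q → q* = 30.8306.
The Pigouvian subsidy equals MEB at q*: 14.12 + 0.31×30.8306 = 23.6775.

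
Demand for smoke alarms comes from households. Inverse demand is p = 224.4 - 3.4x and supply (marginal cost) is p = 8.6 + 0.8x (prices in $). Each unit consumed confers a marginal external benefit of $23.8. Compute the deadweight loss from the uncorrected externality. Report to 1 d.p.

Market equilibrium (private): 8.6 + 0.8x = 224.4 - 3.4x → x_m = 51.3810.
Social marginal benefit = demand + MEB = 248.2 - 3.4x.
Set SMB = MC: 248.2 - 3.4x = 8.6 + 0.8x → x* = 57.0476.
The loss is the area between SMB and MC from x* to x_m; with linear curves that's a triangle of height MEB(x_m).
DWL = ½ × 5.6666 × 23.8000 = 67.4325.

DWL = $67.4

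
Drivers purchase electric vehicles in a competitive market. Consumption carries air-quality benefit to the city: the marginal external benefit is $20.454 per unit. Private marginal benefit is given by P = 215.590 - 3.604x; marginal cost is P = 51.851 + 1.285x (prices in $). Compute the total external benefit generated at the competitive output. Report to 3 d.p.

$685.031

Market equilibrium (private): 51.851 + 1.285x = 215.590 - 3.604x → x_m = 33.4913.
Total external benefit = MEB × x_m = 20.454 × 33.4913 = 685.0311.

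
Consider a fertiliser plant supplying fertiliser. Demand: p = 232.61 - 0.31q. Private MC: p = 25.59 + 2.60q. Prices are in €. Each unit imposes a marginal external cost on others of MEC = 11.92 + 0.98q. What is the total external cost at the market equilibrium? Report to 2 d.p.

€3327.90

Market equilibrium (private): 25.59 + 2.60q = 232.61 - 0.31q → q_m = 71.1409.
Total external cost = ∫₀^{q_m} (11.92 + 0.98q) dq = 11.92×71.1409 + ½×0.98×71.1409² = 3327.9031.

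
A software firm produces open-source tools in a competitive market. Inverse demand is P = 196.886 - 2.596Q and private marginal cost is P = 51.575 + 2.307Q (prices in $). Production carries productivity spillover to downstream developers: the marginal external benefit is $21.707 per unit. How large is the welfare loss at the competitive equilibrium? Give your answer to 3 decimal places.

DWL = $48.052

Market equilibrium (private): 51.575 + 2.307Q = 196.886 - 2.596Q → Q_m = 29.6372.
Social marginal cost = private MC − MEB = 29.868 + 2.307Q.
Set SMC = demand: 29.868 + 2.307Q = 196.886 - 2.596Q → Q* = 34.0645.
Between Q* and Q_m the wedge demand − SMC runs linearly from 0 to MEB(Q_m), so the loss is a triangle.
DWL = ½ × 4.4273 × 21.7070 = 48.0517.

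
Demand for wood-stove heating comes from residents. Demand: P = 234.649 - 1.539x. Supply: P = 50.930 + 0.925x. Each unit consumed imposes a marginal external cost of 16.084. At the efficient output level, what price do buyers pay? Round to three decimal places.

Social marginal benefit = demand − MEC = 218.565 - 1.539x.
Set SMB = MC: 218.565 - 1.539x = 50.930 + 0.925x → x* = 68.0337.
Consumer price on the demand curve at x*: 234.649 − 1.539×68.0337 = 129.9451.

P = 129.945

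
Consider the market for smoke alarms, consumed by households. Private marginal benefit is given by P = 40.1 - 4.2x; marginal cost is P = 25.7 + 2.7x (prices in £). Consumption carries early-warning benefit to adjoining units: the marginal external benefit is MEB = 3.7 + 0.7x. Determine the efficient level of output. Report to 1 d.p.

Social marginal benefit = demand + MEB = 43.8 - 3.5x.
Set SMB = MC: 43.8 - 3.5x = 25.7 + 2.7x → x* = 2.9194.

x* = 2.9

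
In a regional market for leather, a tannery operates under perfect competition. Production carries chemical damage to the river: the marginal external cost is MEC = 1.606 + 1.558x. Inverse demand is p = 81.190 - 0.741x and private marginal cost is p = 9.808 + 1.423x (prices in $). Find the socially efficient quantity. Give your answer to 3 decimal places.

x* = 18.747

Social marginal cost = private MC + MEC = 11.414 + 2.981x.
Set SMC = demand: 11.414 + 2.981x = 81.190 - 0.741x → x* = 18.7469.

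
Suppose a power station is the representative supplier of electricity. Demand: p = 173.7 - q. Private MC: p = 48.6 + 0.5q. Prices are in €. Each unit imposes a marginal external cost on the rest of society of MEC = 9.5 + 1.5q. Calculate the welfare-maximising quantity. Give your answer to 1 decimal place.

q* = 38.5

Social marginal cost = private MC + MEC = 58.1 + 2.0q.
Set SMC = demand: 58.1 + 2.0q = 173.7 - q → q* = 38.5333.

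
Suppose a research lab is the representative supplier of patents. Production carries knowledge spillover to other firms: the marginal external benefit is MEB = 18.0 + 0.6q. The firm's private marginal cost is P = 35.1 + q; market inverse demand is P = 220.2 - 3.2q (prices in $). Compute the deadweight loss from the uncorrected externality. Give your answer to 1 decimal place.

DWL = $274.3

Market equilibrium (private): 35.1 + q = 220.2 - 3.2q → q_m = 44.0714.
Social marginal cost = private MC − MEB = 17.1 + 0.4q.
Set SMC = demand: 17.1 + 0.4q = 220.2 - 3.2q → q* = 56.4167.
Between q* and q_m the wedge demand − SMC runs linearly from 0 to MEB(q_m), so the loss is a triangle.
DWL = ½ × 12.3453 × 44.4429 = 274.3305.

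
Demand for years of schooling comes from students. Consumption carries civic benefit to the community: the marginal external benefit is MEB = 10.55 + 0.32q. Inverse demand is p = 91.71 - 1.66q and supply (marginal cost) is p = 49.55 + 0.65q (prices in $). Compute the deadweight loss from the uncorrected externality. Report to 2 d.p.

Market equilibrium (private): 49.55 + 0.65q = 91.71 - 1.66q → q_m = 18.2511.
Social marginal benefit = demand + MEB = 102.26 - 1.34q.
Set SMB = MC: 102.26 - 1.34q = 49.55 + 0.65q → q* = 26.4874.
Between q* and q_m the wedge SMB − MC runs linearly from 0 to MEB(q_m), so the loss is a triangle.
DWL = ½ × 8.2363 × 16.3903 = 67.4977.

DWL = $67.50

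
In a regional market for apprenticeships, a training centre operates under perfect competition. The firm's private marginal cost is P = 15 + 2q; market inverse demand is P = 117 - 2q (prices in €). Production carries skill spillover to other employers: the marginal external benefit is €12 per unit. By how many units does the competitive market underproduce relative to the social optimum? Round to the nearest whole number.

Market equilibrium (private): 15 + 2q = 117 - 2q → q_m = 25.5000.
Social marginal cost = private MC − MEB = 3 + 2q.
Set SMC = demand: 3 + 2q = 117 - 2q → q* = 28.5000.
Gap = |25.5000 − 28.5000| = 3.0000.

3 units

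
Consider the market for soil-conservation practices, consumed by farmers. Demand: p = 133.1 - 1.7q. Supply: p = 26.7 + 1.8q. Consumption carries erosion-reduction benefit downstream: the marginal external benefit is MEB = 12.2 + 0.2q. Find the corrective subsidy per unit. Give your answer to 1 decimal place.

subsidy = 19.4 per unit

Social marginal benefit = demand + MEB = 145.3 - 1.5q.
Set SMB = MC: 145.3 - 1.5q = 26.7 + 1.8q → q* = 35.9394.
The Pigouvian subsidy equals MEB at q*: 12.2 + 0.2×35.9394 = 19.3879.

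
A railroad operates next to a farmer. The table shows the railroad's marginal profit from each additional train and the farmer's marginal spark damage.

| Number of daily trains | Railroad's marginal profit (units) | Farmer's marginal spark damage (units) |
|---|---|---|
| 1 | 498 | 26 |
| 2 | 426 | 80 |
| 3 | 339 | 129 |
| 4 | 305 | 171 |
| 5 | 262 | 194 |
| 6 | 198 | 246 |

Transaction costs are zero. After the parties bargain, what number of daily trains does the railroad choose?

Bargaining reaches the level where marginal profit last exceeds marginal spark damage.
That holds through level 5 (262 ≥ 194) but not at 6 (198 < 246).

5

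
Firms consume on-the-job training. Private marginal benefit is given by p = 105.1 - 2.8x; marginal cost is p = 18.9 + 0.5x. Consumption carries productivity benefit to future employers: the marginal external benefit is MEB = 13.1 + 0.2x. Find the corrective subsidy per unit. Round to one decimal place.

Social marginal benefit = demand + MEB = 118.2 - 2.6x.
Set SMB = MC: 118.2 - 2.6x = 18.9 + 0.5x → x* = 32.0323.
The Pigouvian subsidy equals MEB at x*: 13.1 + 0.2×32.0323 = 19.5065.

subsidy = 19.5 per unit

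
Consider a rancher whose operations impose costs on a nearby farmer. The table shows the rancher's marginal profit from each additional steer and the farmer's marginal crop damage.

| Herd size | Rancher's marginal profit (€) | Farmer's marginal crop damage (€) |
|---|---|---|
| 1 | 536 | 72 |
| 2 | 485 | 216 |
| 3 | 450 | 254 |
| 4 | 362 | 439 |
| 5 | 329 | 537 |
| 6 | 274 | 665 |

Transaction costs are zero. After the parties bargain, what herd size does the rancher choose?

3

Bargaining reaches the level where marginal profit last exceeds marginal crop damage.
That holds through level 3 (450 ≥ 254) but not at 4 (362 < 439).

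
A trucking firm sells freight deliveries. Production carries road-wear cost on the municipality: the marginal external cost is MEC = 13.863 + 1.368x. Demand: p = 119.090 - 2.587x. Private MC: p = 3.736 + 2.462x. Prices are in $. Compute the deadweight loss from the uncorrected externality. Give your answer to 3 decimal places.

DWL = $158.609

Market equilibrium (private): 3.736 + 2.462x = 119.090 - 2.587x → x_m = 22.8469.
Social marginal cost = private MC + MEC = 17.599 + 3.830x.
Set SMC = demand: 17.599 + 3.830x = 119.090 - 2.587x → x* = 15.8160.
The loss is the area between SMC and demand from x* to x_m; with linear curves that's a triangle of height MEC(x_m).
DWL = ½ × 7.0309 × 45.1176 = 158.6087.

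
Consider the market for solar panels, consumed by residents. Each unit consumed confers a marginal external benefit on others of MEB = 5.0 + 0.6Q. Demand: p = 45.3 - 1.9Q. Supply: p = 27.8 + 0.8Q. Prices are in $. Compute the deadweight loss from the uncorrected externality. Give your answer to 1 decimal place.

Market equilibrium (private): 27.8 + 0.8Q = 45.3 - 1.9Q → Q_m = 6.4815.
Social marginal benefit = demand + MEB = 50.3 - 1.3Q.
Set SMB = MC: 50.3 - 1.3Q = 27.8 + 0.8Q → Q* = 10.7143.
Height of the DWL triangle at Q_m is SMB(Q_m) − MC(Q_m) = MEB(Q_m) = 8.8889.
DWL = ½ × 4.2328 × 8.8889 = 18.8125.

DWL = $18.8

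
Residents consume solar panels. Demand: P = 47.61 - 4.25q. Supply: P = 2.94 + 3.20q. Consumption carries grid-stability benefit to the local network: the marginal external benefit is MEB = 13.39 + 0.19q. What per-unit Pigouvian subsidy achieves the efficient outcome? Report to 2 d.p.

Social marginal benefit = demand + MEB = 61.00 - 4.06q.
Set SMB = MC: 61.00 - 4.06q = 2.94 + 3.20q → q* = 7.9972.
The Pigouvian subsidy equals MEB at q*: 13.39 + 0.19×7.9972 = 14.9095.

subsidy = 14.91 per unit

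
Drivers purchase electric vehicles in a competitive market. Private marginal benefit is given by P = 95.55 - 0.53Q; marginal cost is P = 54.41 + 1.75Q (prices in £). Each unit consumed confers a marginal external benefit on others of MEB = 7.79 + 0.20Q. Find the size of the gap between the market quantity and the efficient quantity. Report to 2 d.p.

Market equilibrium (private): 54.41 + 1.75Q = 95.55 - 0.53Q → Q_m = 18.0439.
Social marginal benefit = demand + MEB = 103.34 - 0.33Q.
Set SMB = MC: 103.34 - 0.33Q = 54.41 + 1.75Q → Q* = 23.5240.
Gap = |18.0439 − 23.5240| = 5.4801.

5.48 units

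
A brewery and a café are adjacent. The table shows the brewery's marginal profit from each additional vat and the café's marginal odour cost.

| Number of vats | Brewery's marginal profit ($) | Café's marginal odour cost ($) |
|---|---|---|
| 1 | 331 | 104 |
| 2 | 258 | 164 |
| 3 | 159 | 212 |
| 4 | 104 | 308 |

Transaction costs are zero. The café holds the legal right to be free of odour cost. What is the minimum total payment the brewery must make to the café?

Efficient level: marginal profit ≥ marginal odour cost through level 2, so k* = 2.
With the café holding the right, the brewery must at least compensate total damage at k*: 104 + 164 = 268.

$268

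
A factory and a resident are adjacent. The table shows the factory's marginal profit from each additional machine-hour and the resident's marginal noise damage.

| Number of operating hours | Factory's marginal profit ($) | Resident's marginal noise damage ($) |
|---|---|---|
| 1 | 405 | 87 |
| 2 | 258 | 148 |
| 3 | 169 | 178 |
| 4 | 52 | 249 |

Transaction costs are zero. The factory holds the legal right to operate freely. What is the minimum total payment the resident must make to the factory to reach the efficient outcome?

Left alone the factory would choose level 4 (marginal profit stays positive).
Efficient level: k* = 2 (marginal profit ≥ marginal noise damage through 2).
The resident must at least cover the factory's forgone profit from cutting 4→2: 169 + 52 = 221.

$221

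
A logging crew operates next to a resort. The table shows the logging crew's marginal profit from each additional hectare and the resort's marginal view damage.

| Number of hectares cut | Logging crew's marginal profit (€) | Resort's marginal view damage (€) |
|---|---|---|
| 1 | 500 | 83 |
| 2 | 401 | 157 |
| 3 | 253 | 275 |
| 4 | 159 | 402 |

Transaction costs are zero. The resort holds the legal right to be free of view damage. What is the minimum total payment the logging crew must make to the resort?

€240

Efficient level: marginal profit ≥ marginal view damage through level 2, so k* = 2.
With the resort holding the right, the logging crew must at least compensate total damage at k*: 83 + 157 = 240.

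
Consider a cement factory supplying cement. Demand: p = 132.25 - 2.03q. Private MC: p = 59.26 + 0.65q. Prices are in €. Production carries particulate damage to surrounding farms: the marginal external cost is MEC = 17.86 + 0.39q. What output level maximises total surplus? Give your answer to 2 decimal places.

Social marginal cost = private MC + MEC = 77.12 + 1.04q.
Set SMC = demand: 77.12 + 1.04q = 132.25 - 2.03q → q* = 17.9577.

q* = 17.96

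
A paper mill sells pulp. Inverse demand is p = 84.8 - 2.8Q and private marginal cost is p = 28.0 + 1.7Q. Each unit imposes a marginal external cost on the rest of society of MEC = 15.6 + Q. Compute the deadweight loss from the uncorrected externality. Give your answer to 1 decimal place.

Market equilibrium (private): 28.0 + 1.7Q = 84.8 - 2.8Q → Q_m = 12.6222.
Social marginal cost = private MC + MEC = 43.6 + 2.7Q.
Set SMC = demand: 43.6 + 2.7Q = 84.8 - 2.8Q → Q* = 7.4909.
The welfare-loss triangle has base |Q_m − Q*| and height MEC(Q_m) (the vertical gap between SMC and demand is zero at Q* and MEC at Q_m).
DWL = ½ × 5.1313 × 28.2222 = 72.4083.

DWL = 72.4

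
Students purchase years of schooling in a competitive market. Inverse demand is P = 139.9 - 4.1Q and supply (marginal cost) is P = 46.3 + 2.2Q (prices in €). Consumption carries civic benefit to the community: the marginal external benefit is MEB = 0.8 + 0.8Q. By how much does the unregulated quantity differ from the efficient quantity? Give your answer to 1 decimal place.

Market equilibrium (private): 46.3 + 2.2Q = 139.9 - 4.1Q → Q_m = 14.8571.
Social marginal benefit = demand + MEB = 140.7 - 3.3Q.
Set SMB = MC: 140.7 - 3.3Q = 46.3 + 2.2Q → Q* = 17.1636.
Gap = |14.8571 − 17.1636| = 2.3065.

2.3 units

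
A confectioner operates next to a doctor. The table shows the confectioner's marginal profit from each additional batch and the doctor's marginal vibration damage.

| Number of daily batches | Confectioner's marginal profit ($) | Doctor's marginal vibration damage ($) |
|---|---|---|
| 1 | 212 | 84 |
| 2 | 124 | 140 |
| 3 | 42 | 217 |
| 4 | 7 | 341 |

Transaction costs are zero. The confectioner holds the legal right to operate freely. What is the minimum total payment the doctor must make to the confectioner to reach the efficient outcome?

Left alone the confectioner would choose level 4 (marginal profit stays positive).
Efficient level: k* = 1 (marginal profit ≥ marginal vibration damage through 1).
The doctor must at least cover the confectioner's forgone profit from cutting 4→1: 124 + 42 + 7 = 173.

$173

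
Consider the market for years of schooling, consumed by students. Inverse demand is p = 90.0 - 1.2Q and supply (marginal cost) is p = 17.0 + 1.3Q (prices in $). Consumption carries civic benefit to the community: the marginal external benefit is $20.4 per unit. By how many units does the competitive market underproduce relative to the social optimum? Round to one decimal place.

8.2 units

Market equilibrium (private): 17.0 + 1.3Q = 90.0 - 1.2Q → Q_m = 29.2000.
Social marginal benefit = demand + MEB = 110.4 - 1.2Q.
Set SMB = MC: 110.4 - 1.2Q = 17.0 + 1.3Q → Q* = 37.3600.
Gap = |29.2000 − 37.3600| = 8.1600.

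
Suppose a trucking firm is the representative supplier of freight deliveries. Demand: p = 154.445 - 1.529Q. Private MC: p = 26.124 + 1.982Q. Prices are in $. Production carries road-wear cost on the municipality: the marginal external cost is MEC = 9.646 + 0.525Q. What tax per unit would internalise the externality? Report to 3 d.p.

Social marginal cost = private MC + MEC = 35.770 + 2.507Q.
Set SMC = demand: 35.770 + 2.507Q = 154.445 - 1.529Q → Q* = 29.4041.
The Pigouvian tax equals MEC at Q*: 9.646 + 0.525×29.4041 = 25.0832.

tax = $25.083 per unit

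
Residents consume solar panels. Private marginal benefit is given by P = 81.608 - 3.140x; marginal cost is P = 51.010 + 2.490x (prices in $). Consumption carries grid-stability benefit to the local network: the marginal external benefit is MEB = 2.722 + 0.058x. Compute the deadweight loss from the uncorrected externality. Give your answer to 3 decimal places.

DWL = $0.828

Market equilibrium (private): 51.010 + 2.490x = 81.608 - 3.140x → x_m = 5.4348.
Social marginal benefit = demand + MEB = 84.330 - 3.082x.
Set SMB = MC: 84.330 - 3.082x = 51.010 + 2.490x → x* = 5.9799.
Between x* and x_m the wedge SMB − MC runs linearly from 0 to MEB(x_m), so the loss is a triangle.
DWL = ½ × 0.5451 × 3.0372 = 0.8278.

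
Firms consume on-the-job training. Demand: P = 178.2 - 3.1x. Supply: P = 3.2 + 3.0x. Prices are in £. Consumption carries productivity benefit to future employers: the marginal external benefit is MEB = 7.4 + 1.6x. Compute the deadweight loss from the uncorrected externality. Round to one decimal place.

Market equilibrium (private): 3.2 + 3.0x = 178.2 - 3.1x → x_m = 28.6885.
Social marginal benefit = demand + MEB = 185.6 - 1.5x.
Set SMB = MC: 185.6 - 1.5x = 3.2 + 3.0x → x* = 40.5333.
Height of the DWL triangle at x_m is SMB(x_m) − MC(x_m) = MEB(x_m) = 53.3016.
DWL = ½ × 11.8448 × 53.3016 = 315.6734.

DWL = £315.7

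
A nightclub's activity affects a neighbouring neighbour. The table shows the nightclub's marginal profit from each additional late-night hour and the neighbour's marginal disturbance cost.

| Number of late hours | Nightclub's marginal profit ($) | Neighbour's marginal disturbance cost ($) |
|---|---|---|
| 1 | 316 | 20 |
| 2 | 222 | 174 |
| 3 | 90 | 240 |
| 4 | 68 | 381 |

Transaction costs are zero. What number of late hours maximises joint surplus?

2

Bargaining reaches the level where marginal profit last exceeds marginal disturbance cost.
That holds through level 2 (222 ≥ 174) but not at 3 (90 < 240).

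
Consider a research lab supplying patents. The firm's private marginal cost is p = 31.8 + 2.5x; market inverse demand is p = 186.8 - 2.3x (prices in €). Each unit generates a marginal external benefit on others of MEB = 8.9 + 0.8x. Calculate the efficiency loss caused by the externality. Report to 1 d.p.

Market equilibrium (private): 31.8 + 2.5x = 186.8 - 2.3x → x_m = 32.2917.
Social marginal cost = private MC − MEB = 22.9 + 1.7x.
Set SMC = demand: 22.9 + 1.7x = 186.8 - 2.3x → x* = 40.9750.
Between x* and x_m the wedge demand − SMC runs linearly from 0 to MEB(x_m), so the loss is a triangle.
DWL = ½ × 8.6833 × 34.7333 = 150.7998.

DWL = €150.8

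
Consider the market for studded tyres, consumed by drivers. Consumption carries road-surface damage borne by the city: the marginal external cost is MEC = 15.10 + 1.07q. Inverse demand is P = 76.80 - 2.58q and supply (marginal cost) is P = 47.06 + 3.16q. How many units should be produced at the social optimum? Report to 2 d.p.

Social marginal benefit = demand − MEC = 61.70 - 3.65q.
Set SMB = MC: 61.70 - 3.65q = 47.06 + 3.16q → q* = 2.1498.

q* = 2.15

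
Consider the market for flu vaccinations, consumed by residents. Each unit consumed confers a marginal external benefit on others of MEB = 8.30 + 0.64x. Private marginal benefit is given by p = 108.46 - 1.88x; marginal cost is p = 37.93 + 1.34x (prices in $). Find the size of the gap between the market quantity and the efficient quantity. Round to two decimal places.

Market equilibrium (private): 37.93 + 1.34x = 108.46 - 1.88x → x_m = 21.9037.
Social marginal benefit = demand + MEB = 116.76 - 1.24x.
Set SMB = MC: 116.76 - 1.24x = 37.93 + 1.34x → x* = 30.5543.
Gap = |21.9037 − 30.5543| = 8.6506.

8.65 units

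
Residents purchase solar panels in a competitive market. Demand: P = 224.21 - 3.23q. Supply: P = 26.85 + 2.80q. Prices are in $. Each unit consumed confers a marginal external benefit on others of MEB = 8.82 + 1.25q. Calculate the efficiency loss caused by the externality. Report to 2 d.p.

Market equilibrium (private): 26.85 + 2.80q = 224.21 - 3.23q → q_m = 32.7297.
Social marginal benefit = demand + MEB = 233.03 - 1.98q.
Set SMB = MC: 233.03 - 1.98q = 26.85 + 2.80q → q* = 43.1339.
The loss is the area between SMB and MC from q* to q_m; with linear curves that's a triangle of height MEB(q_m).
DWL = ½ × 10.4042 × 49.7321 = 258.7114.

DWL = $258.71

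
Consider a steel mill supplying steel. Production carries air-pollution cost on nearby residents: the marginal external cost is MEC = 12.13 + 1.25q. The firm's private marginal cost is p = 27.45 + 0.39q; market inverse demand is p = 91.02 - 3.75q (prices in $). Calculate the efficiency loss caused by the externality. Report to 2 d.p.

DWL = $91.02

Market equilibrium (private): 27.45 + 0.39q = 91.02 - 3.75q → q_m = 15.3551.
Social marginal cost = private MC + MEC = 39.58 + 1.64q.
Set SMC = demand: 39.58 + 1.64q = 91.02 - 3.75q → q* = 9.5436.
Height of the DWL triangle at q_m is SMC(q_m) − demand(q_m) = MEC(q_m) = 31.3238.
DWL = ½ × 5.8115 × 31.3238 = 91.0191.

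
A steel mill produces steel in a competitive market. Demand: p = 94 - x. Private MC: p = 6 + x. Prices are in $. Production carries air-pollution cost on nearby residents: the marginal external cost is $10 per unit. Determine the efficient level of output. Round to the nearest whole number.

x* = 39

Social marginal cost = private MC + MEC = 16 + x.
Set SMC = demand: 16 + x = 94 - x → x* = 39.0000.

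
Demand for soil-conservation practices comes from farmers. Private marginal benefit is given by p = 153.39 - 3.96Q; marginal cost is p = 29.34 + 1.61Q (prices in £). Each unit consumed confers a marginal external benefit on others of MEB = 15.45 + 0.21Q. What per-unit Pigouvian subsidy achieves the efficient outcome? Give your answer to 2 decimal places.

Social marginal benefit = demand + MEB = 168.84 - 3.75Q.
Set SMB = MC: 168.84 - 3.75Q = 29.34 + 1.61Q → Q* = 26.0261.
The Pigouvian subsidy equals MEB at Q*: 15.45 + 0.21×26.0261 = 20.9155.

subsidy = £20.92 per unit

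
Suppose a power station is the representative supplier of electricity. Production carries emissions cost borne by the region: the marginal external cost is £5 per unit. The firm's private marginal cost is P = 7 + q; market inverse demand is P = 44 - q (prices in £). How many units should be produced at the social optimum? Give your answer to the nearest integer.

q* = 16

Social marginal cost = private MC + MEC = 12 + q.
Set SMC = demand: 12 + q = 44 - q → q* = 16.0000.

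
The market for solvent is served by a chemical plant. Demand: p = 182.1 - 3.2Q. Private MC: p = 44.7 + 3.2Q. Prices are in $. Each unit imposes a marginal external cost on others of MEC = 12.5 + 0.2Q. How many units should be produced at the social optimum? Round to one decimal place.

Q* = 18.9

Social marginal cost = private MC + MEC = 57.2 + 3.4Q.
Set SMC = demand: 57.2 + 3.4Q = 182.1 - 3.2Q → Q* = 18.9242.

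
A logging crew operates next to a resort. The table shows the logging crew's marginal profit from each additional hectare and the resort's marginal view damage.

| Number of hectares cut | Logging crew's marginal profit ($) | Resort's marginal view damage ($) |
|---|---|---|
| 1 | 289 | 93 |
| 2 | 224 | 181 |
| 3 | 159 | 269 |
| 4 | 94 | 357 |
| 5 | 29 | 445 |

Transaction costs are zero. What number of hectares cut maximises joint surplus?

2

Bargaining reaches the level where marginal profit last exceeds marginal view damage.
That holds through level 2 (224 ≥ 181) but not at 3 (159 < 269).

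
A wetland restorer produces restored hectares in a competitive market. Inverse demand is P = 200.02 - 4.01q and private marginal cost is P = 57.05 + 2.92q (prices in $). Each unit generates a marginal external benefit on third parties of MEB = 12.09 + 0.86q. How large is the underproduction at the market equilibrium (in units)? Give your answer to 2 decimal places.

Market equilibrium (private): 57.05 + 2.92q = 200.02 - 4.01q → q_m = 20.6306.
Social marginal cost = private MC − MEB = 44.96 + 2.06q.
Set SMC = demand: 44.96 + 2.06q = 200.02 - 4.01q → q* = 25.5453.
Gap = |20.6306 − 25.5453| = 4.9147.

4.91 units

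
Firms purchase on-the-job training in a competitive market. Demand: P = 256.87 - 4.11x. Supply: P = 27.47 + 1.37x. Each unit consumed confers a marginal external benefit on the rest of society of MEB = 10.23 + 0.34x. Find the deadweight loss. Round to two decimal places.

Market equilibrium (private): 27.47 + 1.37x = 256.87 - 4.11x → x_m = 41.8613.
Social marginal benefit = demand + MEB = 267.10 - 3.77x.
Set SMB = MC: 267.10 - 3.77x = 27.47 + 1.37x → x* = 46.6206.
The welfare-loss triangle has base |x_m − x*| and height MEB(x_m) (the vertical gap between SMB and MC is zero at x* and MEB at x_m).
DWL = ½ × 4.7593 × 24.4628 = 58.2129.

DWL = 58.21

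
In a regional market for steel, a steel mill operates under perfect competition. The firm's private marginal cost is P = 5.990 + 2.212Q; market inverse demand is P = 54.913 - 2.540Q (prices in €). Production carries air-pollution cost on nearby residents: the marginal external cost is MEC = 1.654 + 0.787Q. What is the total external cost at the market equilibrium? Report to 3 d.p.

Market equilibrium (private): 5.990 + 2.212Q = 54.913 - 2.540Q → Q_m = 10.2952.
Total external cost = ∫₀^{Q_m} (1.654 + 0.787Q) dQ = 1.654×10.2952 + ½×0.787×10.2952² = 58.7358.

€58.736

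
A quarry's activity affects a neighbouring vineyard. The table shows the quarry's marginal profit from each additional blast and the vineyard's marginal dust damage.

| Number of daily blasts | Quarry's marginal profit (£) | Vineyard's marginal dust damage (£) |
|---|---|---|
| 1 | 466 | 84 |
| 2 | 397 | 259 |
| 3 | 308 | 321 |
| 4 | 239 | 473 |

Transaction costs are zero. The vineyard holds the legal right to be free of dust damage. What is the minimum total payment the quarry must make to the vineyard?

£343

Efficient level: marginal profit ≥ marginal dust damage through level 2, so k* = 2.
With the vineyard holding the right, the quarry must at least compensate total damage at k*: 84 + 259 = 343.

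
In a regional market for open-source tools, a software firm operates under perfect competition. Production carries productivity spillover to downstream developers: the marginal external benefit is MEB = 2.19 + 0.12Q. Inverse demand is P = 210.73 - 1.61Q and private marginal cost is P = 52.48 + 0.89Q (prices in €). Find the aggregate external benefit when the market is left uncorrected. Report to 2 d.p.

€379.04

Market equilibrium (private): 52.48 + 0.89Q = 210.73 - 1.61Q → Q_m = 63.3000.
Total external benefit = ∫₀^{Q_m} (2.19 + 0.12Q) dQ = 2.19×63.3000 + ½×0.12×63.3000² = 379.0404.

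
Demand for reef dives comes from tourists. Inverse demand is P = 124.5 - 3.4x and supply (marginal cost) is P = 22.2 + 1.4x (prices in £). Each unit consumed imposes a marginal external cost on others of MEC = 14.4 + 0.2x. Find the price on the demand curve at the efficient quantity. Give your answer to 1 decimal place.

P = £64.7

Social marginal benefit = demand − MEC = 110.1 - 3.6x.
Set SMB = MC: 110.1 - 3.6x = 22.2 + 1.4x → x* = 17.5800.
Consumer price on the demand curve at x*: 124.5 − 3.4×17.5800 = 64.7280.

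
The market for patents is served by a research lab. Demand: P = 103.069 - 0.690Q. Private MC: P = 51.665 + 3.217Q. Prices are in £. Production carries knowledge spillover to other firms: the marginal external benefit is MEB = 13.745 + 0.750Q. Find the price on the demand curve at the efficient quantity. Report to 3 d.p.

Social marginal cost = private MC − MEB = 37.920 + 2.467Q.
Set SMC = demand: 37.920 + 2.467Q = 103.069 - 0.690Q → Q* = 20.6364.
Consumer price on the demand curve at Q*: 103.069 − 0.690×20.6364 = 88.8299.

P = £88.830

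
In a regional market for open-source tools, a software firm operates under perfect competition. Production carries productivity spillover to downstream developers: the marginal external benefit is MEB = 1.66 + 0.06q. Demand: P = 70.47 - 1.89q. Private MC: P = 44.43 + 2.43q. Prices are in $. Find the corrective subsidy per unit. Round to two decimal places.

Social marginal cost = private MC − MEB = 42.77 + 2.37q.
Set SMC = demand: 42.77 + 2.37q = 70.47 - 1.89q → q* = 6.5023.
The Pigouvian subsidy equals MEB at q*: 1.66 + 0.06×6.5023 = 2.0501.

subsidy = $2.05 per unit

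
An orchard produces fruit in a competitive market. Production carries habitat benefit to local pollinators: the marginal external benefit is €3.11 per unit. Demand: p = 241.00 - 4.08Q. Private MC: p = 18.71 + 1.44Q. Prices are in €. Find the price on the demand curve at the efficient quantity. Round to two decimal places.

Social marginal cost = private MC − MEB = 15.60 + 1.44Q.
Set SMC = demand: 15.60 + 1.44Q = 241.00 - 4.08Q → Q* = 40.8333.
Consumer price on the demand curve at Q*: 241.00 − 4.08×40.8333 = 74.4001.

P = €74.40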